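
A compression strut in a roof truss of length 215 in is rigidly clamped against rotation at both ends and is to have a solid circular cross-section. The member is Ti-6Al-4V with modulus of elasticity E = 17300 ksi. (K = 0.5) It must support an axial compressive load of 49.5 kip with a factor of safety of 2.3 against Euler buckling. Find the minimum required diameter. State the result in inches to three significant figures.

Required P_cr = n·P = 2.3 × 49.5 = 113.8 kip
L_e = K·L = 0.5 × 215 = 107.5 in
Required I = P_cr·L_e²/(π²E) = 1.138×10^5 × 107.5² / (π² × 1.73×10^7) = 7.706 in⁴
Solid circle: I = πd⁴/64  ⇒  d = (64I/π)^(1/4) = (64×7.706/π)^(1/4) = 3.54 in

d ≈ 3.54 in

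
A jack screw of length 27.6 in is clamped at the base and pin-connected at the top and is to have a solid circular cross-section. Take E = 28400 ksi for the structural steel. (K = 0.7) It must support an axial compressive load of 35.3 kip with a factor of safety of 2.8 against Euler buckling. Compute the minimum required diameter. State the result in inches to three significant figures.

Required P_cr = n·P = 2.8 × 35.3 = 98.84 kip
L_e = K·L = 0.7 × 27.6 = 19.32 in
Required I = P_cr·L_e²/(π²E) = 9.884×10^4 × 19.32² / (π² × 2.84×10^7) = 0.1316 in⁴
Solid circle: I = πd⁴/64  ⇒  d = (64I/π)^(1/4) = (64×0.1316/π)^(1/4) = 1.28 in

d ≈ 1.28 in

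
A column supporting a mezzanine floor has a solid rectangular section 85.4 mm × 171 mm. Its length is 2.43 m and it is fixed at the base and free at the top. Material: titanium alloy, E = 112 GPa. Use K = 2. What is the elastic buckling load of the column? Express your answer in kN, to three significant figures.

P_cr ≈ 415 kN

Buckling occurs about the weak axis: I_min = h·b³/12 with b = 85.4 mm (the shorter side).
I_min = 171×85.4³/12 = 8.875×10^6 mm⁴
I = 8.875×10^6 mm⁴ = 8.875×10^-6 m⁴
Effective length L_e = K·L = 2 × 2.43 = 4.860 m
P_cr = π²EI / L_e² = π² × 112×10⁹ × 8.875×10^-6 / 4.860² = 4.154×10^5 N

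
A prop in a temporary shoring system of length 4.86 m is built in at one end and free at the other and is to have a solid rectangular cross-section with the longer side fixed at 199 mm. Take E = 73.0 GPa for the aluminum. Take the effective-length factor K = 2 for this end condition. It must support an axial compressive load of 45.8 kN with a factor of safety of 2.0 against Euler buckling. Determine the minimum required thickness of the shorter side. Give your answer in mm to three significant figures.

Required P_cr = n·P = 2.0 × 45.8 = 91.60 kN
L_e = K·L = 2 × 4.86 = 9.720 m
Required I = P_cr·L_e²/(π²E) = 9.160×10^4 × 9.720² / (π² × 7.30×10^10) = 1.201×10^-5 m⁴
I_req = 1.201×10^7 mm⁴
Rectangle, weak axis: I_min = h·b³/12 with h = 199 mm fixed  ⇒  b = (12I/h)^(1/3) = 89.8 mm

b ≈ 89.8 mm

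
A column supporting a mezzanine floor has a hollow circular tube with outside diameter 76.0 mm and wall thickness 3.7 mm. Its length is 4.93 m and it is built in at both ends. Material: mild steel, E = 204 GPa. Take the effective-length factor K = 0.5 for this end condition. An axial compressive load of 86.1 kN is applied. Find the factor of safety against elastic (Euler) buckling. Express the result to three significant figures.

n ≈ 2.12

Inner diameter d_i = 76.0 − 2×3.7 = 68.60 mm
I = π(d_o⁴ − d_i⁴)/64 = π(76.0⁴ − 68.60⁴)/64 = 5.506×10^5 mm⁴
I = 5.506×10^5 mm⁴ = 5.506×10^-7 m⁴
Effective length L_e = K·L = 0.5 × 4.93 = 2.465 m
P_cr = π²EI / L_e² = π² × 204×10⁹ × 5.506×10^-7 / 2.465² = 1.824×10^5 N
Factor of safety n = P_cr / P = 182.44 / 86.1 = 2.12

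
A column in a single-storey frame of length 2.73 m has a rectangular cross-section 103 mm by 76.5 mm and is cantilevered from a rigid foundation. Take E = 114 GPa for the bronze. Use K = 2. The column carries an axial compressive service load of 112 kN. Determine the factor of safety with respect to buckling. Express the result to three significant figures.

Buckling occurs about the weak axis: I_min = h·b³/12 with b = 76.5 mm (the shorter side).
I_min = 103×76.5³/12 = 3.843×10^6 mm⁴
I = 3.843×10^6 mm⁴ = 3.843×10^-6 m⁴
Effective length L_e = K·L = 2 × 2.73 = 5.460 m
P_cr = π²EI / L_e² = π² × 114×10⁹ × 3.843×10^-6 / 5.460² = 1.450×10^5 N
Factor of safety n = P_cr / P = 145.03 / 112 = 1.29

n ≈ 1.29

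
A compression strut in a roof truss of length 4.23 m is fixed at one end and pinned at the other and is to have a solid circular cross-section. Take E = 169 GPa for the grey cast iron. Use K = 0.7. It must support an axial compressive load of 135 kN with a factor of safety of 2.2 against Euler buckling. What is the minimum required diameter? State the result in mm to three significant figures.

Required P_cr = n·P = 2.2 × 135 = 297.0 kN
L_e = K·L = 0.7 × 4.23 = 2.961 m
Required I = P_cr·L_e²/(π²E) = 2.970×10^5 × 2.961² / (π² × 1.69×10^11) = 1.561×10^-6 m⁴
I_req = 1.561×10^6 mm⁴
Solid circle: I = πd⁴/64  ⇒  d = (64I/π)^(1/4) = (64×1.561×10^6/π)^(1/4) = 75.1 mm

d ≈ 75.1 mm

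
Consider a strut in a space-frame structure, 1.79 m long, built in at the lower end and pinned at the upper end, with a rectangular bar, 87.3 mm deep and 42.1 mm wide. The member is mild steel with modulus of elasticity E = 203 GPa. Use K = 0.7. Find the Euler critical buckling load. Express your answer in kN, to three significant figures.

Buckling occurs about the weak axis: I_min = h·b³/12 with b = 42.1 mm (the shorter side).
I_min = 87.3×42.1³/12 = 5.428×10^5 mm⁴
I = 5.428×10^5 mm⁴ = 5.428×10^-7 m⁴
Effective length L_e = K·L = 0.7 × 1.79 = 1.253 m
P_cr = π²EI / L_e² = π² × 203×10⁹ × 5.428×10^-7 / 1.253² = 6.927×10^5 N

P_cr ≈ 693 kN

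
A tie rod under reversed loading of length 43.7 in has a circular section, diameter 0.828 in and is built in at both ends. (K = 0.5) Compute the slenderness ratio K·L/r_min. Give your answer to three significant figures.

λ ≈ 106

For a solid circle r = d/4 = 0.828/4 = 0.2070 in
L_e = K·L = 0.5 × 43.7 = 21.85 in
λ = L_e / r_min = 21.850 / 0.2070 = 106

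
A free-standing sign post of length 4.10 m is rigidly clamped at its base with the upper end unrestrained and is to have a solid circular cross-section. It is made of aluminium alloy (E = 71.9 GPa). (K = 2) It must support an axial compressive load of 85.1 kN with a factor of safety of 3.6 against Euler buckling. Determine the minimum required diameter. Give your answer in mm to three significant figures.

d ≈ 156 mm

Required P_cr = n·P = 3.6 × 85.1 = 306.4 kN
L_e = K·L = 2 × 4.10 = 8.200 m
Required I = P_cr·L_e²/(π²E) = 3.064×10^5 × 8.200² / (π² × 7.19×10^10) = 2.903×10^-5 m⁴
I_req = 2.903×10^7 mm⁴
Solid circle: I = πd⁴/64  ⇒  d = (64I/π)^(1/4) = (64×2.903×10^7/π)^(1/4) = 156 mm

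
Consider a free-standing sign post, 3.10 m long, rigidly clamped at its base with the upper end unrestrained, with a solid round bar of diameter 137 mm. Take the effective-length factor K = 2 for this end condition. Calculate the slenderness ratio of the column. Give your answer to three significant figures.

For a solid circle r = d/4 = 137/4 = 34.25 mm
L_e = K·L = 2 × 3.10 m = 6.200 m = 6200.0 mm
λ = L_e / r_min = 6200.0 / 34.25 = 181

λ ≈ 181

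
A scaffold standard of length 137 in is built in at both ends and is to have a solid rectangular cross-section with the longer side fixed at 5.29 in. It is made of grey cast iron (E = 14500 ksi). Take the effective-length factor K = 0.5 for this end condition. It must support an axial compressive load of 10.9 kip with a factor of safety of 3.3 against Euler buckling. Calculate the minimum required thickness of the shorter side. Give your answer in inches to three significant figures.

b ≈ 1.39 in

Required P_cr = n·P = 3.3 × 10.9 = 35.97 kip
L_e = K·L = 0.5 × 137 = 68.50 in
Required I = P_cr·L_e²/(π²E) = 3.597×10^4 × 68.50² / (π² × 1.45×10^7) = 1.179 in⁴
Rectangle, weak axis: I_min = h·b³/12 with h = 5.29 in fixed  ⇒  b = (12I/h)^(1/3) = 1.39 in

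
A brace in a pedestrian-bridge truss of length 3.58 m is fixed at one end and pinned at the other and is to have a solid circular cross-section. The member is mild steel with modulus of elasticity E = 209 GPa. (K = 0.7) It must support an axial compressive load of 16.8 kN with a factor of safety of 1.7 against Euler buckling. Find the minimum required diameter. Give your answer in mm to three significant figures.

d ≈ 36.5 mm

Required P_cr = n·P = 1.7 × 16.8 = 28.56 kN
L_e = K·L = 0.7 × 3.58 = 2.506 m
Required I = P_cr·L_e²/(π²E) = 2.856×10^4 × 2.506² / (π² × 2.09×10^11) = 8.695×10^-8 m⁴
I_req = 8.695×10^4 mm⁴
Solid circle: I = πd⁴/64  ⇒  d = (64I/π)^(1/4) = (64×8.695×10^4/π)^(1/4) = 36.5 mm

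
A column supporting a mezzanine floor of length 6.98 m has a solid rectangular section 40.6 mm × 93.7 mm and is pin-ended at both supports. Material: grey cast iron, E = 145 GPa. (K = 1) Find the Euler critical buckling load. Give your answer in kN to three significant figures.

Buckling occurs about the weak axis: I_min = h·b³/12 with b = 40.6 mm (the shorter side).
I_min = 93.7×40.6³/12 = 5.226×10^5 mm⁴
I = 5.226×10^5 mm⁴ = 5.226×10^-7 m⁴
Effective length L_e = K·L = 1 × 6.98 = 6.980 m
P_cr = π²EI / L_e² = π² × 145×10⁹ × 5.226×10^-7 / 6.980² = 1.535×10^4 N

P_cr ≈ 15.3 kN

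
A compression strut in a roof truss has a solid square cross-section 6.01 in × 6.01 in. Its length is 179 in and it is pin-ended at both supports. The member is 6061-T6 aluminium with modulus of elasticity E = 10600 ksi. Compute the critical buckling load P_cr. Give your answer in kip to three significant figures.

P_cr ≈ 355 kip

I = a⁴/12 = 6.01⁴/12 = 108.7 in⁴
Effective length L_e = K·L = 1 × 179 = 179.0 in
P_cr = π²EI / L_e² = π² × 10600×10³ × 108.7 / 179.0² = 3.550×10^5 lb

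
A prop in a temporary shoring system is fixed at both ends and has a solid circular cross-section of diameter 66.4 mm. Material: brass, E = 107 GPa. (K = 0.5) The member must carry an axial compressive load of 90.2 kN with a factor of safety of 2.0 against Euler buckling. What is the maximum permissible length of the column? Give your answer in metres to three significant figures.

L_max ≈ 4.73 m

I = πd⁴/64 = π×66.4⁴/64 = 9.542×10^5 mm⁴
I = 9.542×10^-7 m⁴
Required critical load P_cr = n·P = 2.0 × 90.2 = 180.4 kN = 1.804×10^5 N
From P_cr = π²EI/(K·L)²:  L = (1/K)·√(π²EI/P_cr) = (1/0.5)·√(π²×1.07×10^11×9.542×10^-7/1.804×10^5)
L = 4.73 m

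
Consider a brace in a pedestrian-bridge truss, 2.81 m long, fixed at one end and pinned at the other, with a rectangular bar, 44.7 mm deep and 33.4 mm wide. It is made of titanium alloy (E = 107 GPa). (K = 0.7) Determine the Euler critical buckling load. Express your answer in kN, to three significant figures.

P_cr ≈ 37.9 kN

Buckling occurs about the weak axis: I_min = h·b³/12 with b = 33.4 mm (the shorter side).
I_min = 44.7×33.4³/12 = 1.388×10^5 mm⁴
I = 1.388×10^5 mm⁴ = 1.388×10^-7 m⁴
Effective length L_e = K·L = 0.7 × 2.81 = 1.967 m
P_cr = π²EI / L_e² = π² × 107×10⁹ × 1.388×10^-7 / 1.967² = 3.788×10^4 N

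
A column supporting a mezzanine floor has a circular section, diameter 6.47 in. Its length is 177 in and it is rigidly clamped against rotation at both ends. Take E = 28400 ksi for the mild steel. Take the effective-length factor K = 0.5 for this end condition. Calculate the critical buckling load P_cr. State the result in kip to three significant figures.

P_cr ≈ 3080 kip

I = πd⁴/64 = π×6.47⁴/64 = 86.02 in⁴
Effective length L_e = K·L = 0.5 × 177 = 88.50 in
P_cr = π²EI / L_e² = π² × 28400×10³ × 86.02 / 88.50² = 3.078×10^6 lb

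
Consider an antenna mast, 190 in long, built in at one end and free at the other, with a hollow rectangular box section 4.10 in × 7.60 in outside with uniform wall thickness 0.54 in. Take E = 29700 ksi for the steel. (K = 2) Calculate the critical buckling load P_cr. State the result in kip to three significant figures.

P_cr ≈ 58.2 kip

Inner dimensions: h_i = 7.60 − 2×0.54 = 6.520 in, b_i = 4.10 − 2×0.54 = 3.020 in
Weak-axis I_min = (h_o·b_o³ − h_i·b_i³)/12 with b_o = 4.10, b_i = 3.020 in (shorter outer/inner sides).
I_min = (7.60×4.10³ − 6.520×3.020³)/12 = 28.68 in⁴
Effective length L_e = K·L = 2 × 190 = 380.0 in
P_cr = π²EI / L_e² = π² × 29700×10³ × 28.68 / 380.0² = 5.823×10^4 lb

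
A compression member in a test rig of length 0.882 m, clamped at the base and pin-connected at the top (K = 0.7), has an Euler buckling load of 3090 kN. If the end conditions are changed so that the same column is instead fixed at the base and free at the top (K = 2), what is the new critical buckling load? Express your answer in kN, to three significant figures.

P_cr ≈ 379 kN

P_cr ∝ 1/K², so P_cr,new = P_cr,old × (K_old/K_new)² = 3090 × (0.7/2)²
= 3090 × 0.1225 = 379 kN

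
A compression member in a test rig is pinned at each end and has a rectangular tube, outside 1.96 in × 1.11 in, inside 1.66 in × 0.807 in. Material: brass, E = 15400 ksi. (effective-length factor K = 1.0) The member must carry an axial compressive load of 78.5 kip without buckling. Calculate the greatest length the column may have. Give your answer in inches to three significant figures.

Weak-axis I_min = (h_o·b_o³ − h_i·b_i³)/12 with b_o = 1.11, b_i = 0.8070 in (shorter outer/inner sides).
I_min = (1.96×1.11³ − 1.660×0.8070³)/12 = 0.1507 in⁴
At the buckling limit P_cr = P = 7.850×10^4 lb
From P_cr = π²EI/(K·L)²:  L = (1/K)·√(π²EI/P_cr) = (1/1)·√(π²×1.54×10^7×0.1507/7.850×10^4)
L = 17.1 in

L_max ≈ 17.1 in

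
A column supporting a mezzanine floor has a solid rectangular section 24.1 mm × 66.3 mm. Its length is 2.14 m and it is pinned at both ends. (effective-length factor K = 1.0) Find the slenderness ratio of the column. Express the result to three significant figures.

Buckling occurs about the weak axis: I_min = h·b³/12 with b = 24.1 mm (the shorter side).
I_min = 66.3×24.1³/12 = 7.734×10^4 mm⁴
A = 1.598×10^3 mm²;  r_min = √(I/A) = √(7.734×10^4/1.598×10^3) = 6.957 mm
L_e = K·L = 1 × 2.14 m = 2.140 m = 2140.0 mm
λ = L_e / r_min = 2140.0 / 6.957 = 308

λ ≈ 308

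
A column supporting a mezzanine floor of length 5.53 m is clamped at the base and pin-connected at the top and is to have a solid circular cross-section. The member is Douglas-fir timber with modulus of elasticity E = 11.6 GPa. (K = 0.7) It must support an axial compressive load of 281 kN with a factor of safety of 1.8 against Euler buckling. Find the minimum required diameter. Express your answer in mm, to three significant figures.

Required P_cr = n·P = 1.8 × 281 = 505.8 kN
L_e = K·L = 0.7 × 5.53 = 3.871 m
Required I = P_cr·L_e²/(π²E) = 5.058×10^5 × 3.871² / (π² × 1.16×10^10) = 6.620×10^-5 m⁴
I_req = 6.620×10^7 mm⁴
Solid circle: I = πd⁴/64  ⇒  d = (64I/π)^(1/4) = (64×6.620×10^7/π)^(1/4) = 192 mm

d ≈ 192 mm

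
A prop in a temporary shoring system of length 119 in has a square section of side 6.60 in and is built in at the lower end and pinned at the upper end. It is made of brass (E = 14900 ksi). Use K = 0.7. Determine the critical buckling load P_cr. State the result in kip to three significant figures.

I = a⁴/12 = 6.60⁴/12 = 158.1 in⁴
Effective length L_e = K·L = 0.7 × 119 = 83.30 in
P_cr = π²EI / L_e² = π² × 14900×10³ × 158.1 / 83.30² = 3.351×10^6 lb

P_cr ≈ 3350 kip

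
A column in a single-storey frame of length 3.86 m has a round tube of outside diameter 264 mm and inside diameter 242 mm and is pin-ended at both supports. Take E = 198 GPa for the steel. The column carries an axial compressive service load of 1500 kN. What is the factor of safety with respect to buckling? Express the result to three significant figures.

d_o = 264 mm, d_i = 242 mm
I = π(d_o⁴ − d_i⁴)/64 = π(264⁴ − 242.0⁴)/64 = 7.009×10^7 mm⁴
I = 7.009×10^7 mm⁴ = 7.009×10^-5 m⁴
Effective length L_e = K·L = 1 × 3.86 = 3.860 m
P_cr = π²EI / L_e² = π² × 198×10⁹ × 7.009×10^-5 / 3.860² = 9.192×10^6 N
Factor of safety n = P_cr / P = 9192.3 / 1500 = 6.13

n ≈ 6.13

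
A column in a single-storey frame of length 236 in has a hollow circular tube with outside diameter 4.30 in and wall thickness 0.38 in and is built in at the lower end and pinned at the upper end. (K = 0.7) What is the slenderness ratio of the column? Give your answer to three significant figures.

Inner diameter d_i = 4.30 − 2×0.38 = 3.540 in
I = π(d_o⁴ − d_i⁴)/64 = π(4.30⁴ − 3.540⁴)/64 = 9.073 in⁴
A = 4.680 in²;  r_min = √(I/A) = √(9.073/4.680) = 1.392 in
L_e = K·L = 0.7 × 236 = 165.2 in
λ = L_e / r_min = 165.20 / 1.392 = 119

λ ≈ 119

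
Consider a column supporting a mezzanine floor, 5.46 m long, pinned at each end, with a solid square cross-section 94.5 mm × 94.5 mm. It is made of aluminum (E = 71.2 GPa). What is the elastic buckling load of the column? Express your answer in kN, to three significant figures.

I = a⁴/12 = 94.5⁴/12 = 6.646×10^6 mm⁴
I = 6.646×10^6 mm⁴ = 6.646×10^-6 m⁴
Effective length L_e = K·L = 1 × 5.46 = 5.460 m
P_cr = π²EI / L_e² = π² × 71.2×10⁹ × 6.646×10^-6 / 5.460² = 1.567×10^5 N

P_cr ≈ 157 kN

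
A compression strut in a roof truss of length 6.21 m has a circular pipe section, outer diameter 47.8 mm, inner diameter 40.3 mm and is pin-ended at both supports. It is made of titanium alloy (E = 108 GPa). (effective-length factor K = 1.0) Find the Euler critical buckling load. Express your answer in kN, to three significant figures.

d_o = 47.8 mm, d_i = 40.3 mm
I = π(d_o⁴ − d_i⁴)/64 = π(47.8⁴ − 40.30⁴)/64 = 1.268×10^5 mm⁴
I = 1.268×10^5 mm⁴ = 1.268×10^-7 m⁴
Effective length L_e = K·L = 1 × 6.21 = 6.210 m
P_cr = π²EI / L_e² = π² × 108×10⁹ × 1.268×10^-7 / 6.210² = 3.504×10^3 N

P_cr ≈ 3.50 kN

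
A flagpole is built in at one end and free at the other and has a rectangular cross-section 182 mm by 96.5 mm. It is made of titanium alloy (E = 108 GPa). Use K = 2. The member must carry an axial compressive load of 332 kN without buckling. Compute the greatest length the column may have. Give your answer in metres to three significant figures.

L_max ≈ 3.31 m

Buckling occurs about the weak axis: I_min = h·b³/12 with b = 96.5 mm (the shorter side).
I_min = 182×96.5³/12 = 1.363×10^7 mm⁴
I = 1.363×10^-5 m⁴
At the buckling limit P_cr = P = 3.320×10^5 N
From P_cr = π²EI/(K·L)²:  L = (1/K)·√(π²EI/P_cr) = (1/2)·√(π²×1.08×10^11×1.363×10^-5/3.320×10^5)
L = 3.31 m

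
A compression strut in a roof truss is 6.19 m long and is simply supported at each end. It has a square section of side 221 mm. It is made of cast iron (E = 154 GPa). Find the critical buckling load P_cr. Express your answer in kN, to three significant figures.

P_cr ≈ 7890 kN

I = a⁴/12 = 221⁴/12 = 1.988×10^8 mm⁴
I = 1.988×10^8 mm⁴ = 1.988×10^-4 m⁴
Effective length L_e = K·L = 1 × 6.19 = 6.190 m
P_cr = π²EI / L_e² = π² × 154×10⁹ × 1.988×10^-4 / 6.190² = 7.885×10^6 N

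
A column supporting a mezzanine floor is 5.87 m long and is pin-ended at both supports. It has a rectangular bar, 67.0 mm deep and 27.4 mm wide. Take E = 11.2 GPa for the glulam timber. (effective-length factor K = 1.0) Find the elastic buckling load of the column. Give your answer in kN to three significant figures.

P_cr ≈ 0.368 kN

Buckling occurs about the weak axis: I_min = h·b³/12 with b = 27.4 mm (the shorter side).
I_min = 67.0×27.4³/12 = 1.149×10^5 mm⁴
I = 1.149×10^5 mm⁴ = 1.149×10^-7 m⁴
Effective length L_e = K·L = 1 × 5.87 = 5.870 m
P_cr = π²EI / L_e² = π² × 11.2×10⁹ × 1.149×10^-7 / 5.870² = 368.5 N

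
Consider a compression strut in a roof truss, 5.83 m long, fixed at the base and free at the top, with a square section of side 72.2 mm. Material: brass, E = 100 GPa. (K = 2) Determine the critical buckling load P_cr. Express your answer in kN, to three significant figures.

P_cr ≈ 16.4 kN

I = a⁴/12 = 72.2⁴/12 = 2.264×10^6 mm⁴
I = 2.264×10^6 mm⁴ = 2.264×10^-6 m⁴
Effective length L_e = K·L = 2 × 5.83 = 11.66 m
P_cr = π²EI / L_e² = π² × 100×10⁹ × 2.264×10^-6 / 11.66² = 1.644×10^4 N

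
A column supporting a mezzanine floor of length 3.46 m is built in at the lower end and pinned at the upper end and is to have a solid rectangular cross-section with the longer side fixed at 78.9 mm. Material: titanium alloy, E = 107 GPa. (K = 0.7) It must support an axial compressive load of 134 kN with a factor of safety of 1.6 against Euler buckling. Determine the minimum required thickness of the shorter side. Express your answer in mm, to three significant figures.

Required P_cr = n·P = 1.6 × 134 = 214.4 kN
L_e = K·L = 0.7 × 3.46 = 2.422 m
Required I = P_cr·L_e²/(π²E) = 2.144×10^5 × 2.422² / (π² × 1.07×10^11) = 1.191×10^-6 m⁴
I_req = 1.191×10^6 mm⁴
Rectangle, weak axis: I_min = h·b³/12 with h = 78.9 mm fixed  ⇒  b = (12I/h)^(1/3) = 56.6 mm

b ≈ 56.6 mm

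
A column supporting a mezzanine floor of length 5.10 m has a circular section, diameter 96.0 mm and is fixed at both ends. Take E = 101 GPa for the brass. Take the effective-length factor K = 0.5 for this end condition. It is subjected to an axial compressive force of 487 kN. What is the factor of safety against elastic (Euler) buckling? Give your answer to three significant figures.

n ≈ 1.31

I = πd⁴/64 = π×96.0⁴/64 = 4.169×10^6 mm⁴
I = 4.169×10^6 mm⁴ = 4.169×10^-6 m⁴
Effective length L_e = K·L = 0.5 × 5.10 = 2.550 m
P_cr = π²EI / L_e² = π² × 101×10⁹ × 4.169×10^-6 / 2.550² = 6.391×10^5 N
Factor of safety n = P_cr / P = 639.14 / 487 = 1.31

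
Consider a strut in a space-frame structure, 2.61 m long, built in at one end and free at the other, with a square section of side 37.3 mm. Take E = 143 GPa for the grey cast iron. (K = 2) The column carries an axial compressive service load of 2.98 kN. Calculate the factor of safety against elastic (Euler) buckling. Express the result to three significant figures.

n ≈ 2.80

I = a⁴/12 = 37.3⁴/12 = 1.613×10^5 mm⁴
I = 1.613×10^5 mm⁴ = 1.613×10^-7 m⁴
Effective length L_e = K·L = 2 × 2.61 = 5.220 m
P_cr = π²EI / L_e² = π² × 143×10⁹ × 1.613×10^-7 / 5.220² = 8.355×10^3 N
Factor of safety n = P_cr / P = 8.3550 / 2.98 = 2.80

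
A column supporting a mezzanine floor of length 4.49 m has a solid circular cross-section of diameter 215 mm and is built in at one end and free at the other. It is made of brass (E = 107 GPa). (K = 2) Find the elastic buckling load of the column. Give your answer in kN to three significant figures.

I = πd⁴/64 = π×215⁴/64 = 1.049×10^8 mm⁴
I = 1.049×10^8 mm⁴ = 1.049×10^-4 m⁴
Effective length L_e = K·L = 2 × 4.49 = 8.980 m
P_cr = π²EI / L_e² = π² × 107×10⁹ × 1.049×10^-4 / 8.980² = 1.374×10^6 N

P_cr ≈ 1370 kN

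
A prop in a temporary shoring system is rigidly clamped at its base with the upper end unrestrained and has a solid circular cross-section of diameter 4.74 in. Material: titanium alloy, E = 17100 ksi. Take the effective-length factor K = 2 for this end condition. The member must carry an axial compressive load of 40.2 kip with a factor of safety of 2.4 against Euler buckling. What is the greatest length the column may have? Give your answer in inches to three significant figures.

L_max ≈ 104 in

I = πd⁴/64 = π×4.74⁴/64 = 24.78 in⁴
Required critical load P_cr = n·P = 2.4 × 40.2 = 96.48 kip = 9.648×10^4 lb
From P_cr = π²EI/(K·L)²:  L = (1/K)·√(π²EI/P_cr) = (1/2)·√(π²×1.71×10^7×24.78/9.648×10^4)
L = 104 in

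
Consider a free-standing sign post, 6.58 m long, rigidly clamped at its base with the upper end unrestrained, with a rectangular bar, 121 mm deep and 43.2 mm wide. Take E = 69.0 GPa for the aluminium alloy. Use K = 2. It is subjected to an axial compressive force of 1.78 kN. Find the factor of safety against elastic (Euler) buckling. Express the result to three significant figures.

n ≈ 1.80

Buckling occurs about the weak axis: I_min = h·b³/12 with b = 43.2 mm (the shorter side).
I_min = 121×43.2³/12 = 8.129×10^5 mm⁴
I = 8.129×10^5 mm⁴ = 8.129×10^-7 m⁴
Effective length L_e = K·L = 2 × 6.58 = 13.16 m
P_cr = π²EI / L_e² = π² × 69.0×10⁹ × 8.129×10^-7 / 13.16² = 3.197×10^3 N
Factor of safety n = P_cr / P = 3.1966 / 1.78 = 1.80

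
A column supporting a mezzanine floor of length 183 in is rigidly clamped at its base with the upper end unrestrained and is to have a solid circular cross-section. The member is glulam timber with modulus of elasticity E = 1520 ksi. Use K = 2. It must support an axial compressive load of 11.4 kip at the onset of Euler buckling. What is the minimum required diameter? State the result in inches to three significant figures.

d ≈ 6.75 in

L_e = K·L = 2 × 183 = 366.0 in
Required I = P_cr·L_e²/(π²E) = 1.140×10^4 × 366.0² / (π² × 1.52×10^6) = 101.8 in⁴
Solid circle: I = πd⁴/64  ⇒  d = (64I/π)^(1/4) = (64×101.8/π)^(1/4) = 6.75 in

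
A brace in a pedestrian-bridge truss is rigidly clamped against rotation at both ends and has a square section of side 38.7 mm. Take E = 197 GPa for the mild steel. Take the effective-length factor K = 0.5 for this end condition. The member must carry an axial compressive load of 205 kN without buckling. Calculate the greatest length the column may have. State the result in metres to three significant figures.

L_max ≈ 2.66 m

I = a⁴/12 = 38.7⁴/12 = 1.869×10^5 mm⁴
I = 1.869×10^-7 m⁴
At the buckling limit P_cr = P = 2.050×10^5 N
From P_cr = π²EI/(K·L)²:  L = (1/K)·√(π²EI/P_cr) = (1/0.5)·√(π²×1.97×10^11×1.869×10^-7/2.050×10^5)
L = 2.66 m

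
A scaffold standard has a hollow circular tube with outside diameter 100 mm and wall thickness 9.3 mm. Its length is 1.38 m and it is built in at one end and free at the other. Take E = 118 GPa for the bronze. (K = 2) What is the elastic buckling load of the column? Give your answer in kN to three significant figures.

P_cr ≈ 421 kN

Inner diameter d_i = 100 − 2×9.3 = 81.40 mm
I = π(d_o⁴ − d_i⁴)/64 = π(100⁴ − 81.40⁴)/64 = 2.754×10^6 mm⁴
I = 2.754×10^6 mm⁴ = 2.754×10^-6 m⁴
Effective length L_e = K·L = 2 × 1.38 = 2.760 m
P_cr = π²EI / L_e² = π² × 118×10⁹ × 2.754×10^-6 / 2.760² = 4.210×10^5 N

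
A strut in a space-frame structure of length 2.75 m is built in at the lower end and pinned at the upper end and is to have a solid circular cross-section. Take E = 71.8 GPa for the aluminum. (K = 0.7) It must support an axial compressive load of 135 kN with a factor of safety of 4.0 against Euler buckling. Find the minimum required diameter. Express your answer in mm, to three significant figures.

Required P_cr = n·P = 4.0 × 135 = 540.0 kN
L_e = K·L = 0.7 × 2.75 = 1.925 m
Required I = P_cr·L_e²/(π²E) = 5.400×10^5 × 1.925² / (π² × 7.18×10^10) = 2.824×10^-6 m⁴
I_req = 2.824×10^6 mm⁴
Solid circle: I = πd⁴/64  ⇒  d = (64I/π)^(1/4) = (64×2.824×10^6/π)^(1/4) = 87.1 mm

d ≈ 87.1 mm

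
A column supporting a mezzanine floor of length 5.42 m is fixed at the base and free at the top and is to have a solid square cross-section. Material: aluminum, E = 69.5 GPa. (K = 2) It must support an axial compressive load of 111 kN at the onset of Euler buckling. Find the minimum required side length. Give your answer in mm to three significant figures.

L_e = K·L = 2 × 5.42 = 10.84 m
Required I = P_cr·L_e²/(π²E) = 1.110×10^5 × 10.84² / (π² × 6.95×10^10) = 1.902×10^-5 m⁴
I_req = 1.902×10^7 mm⁴
Solid square: I = a⁴/12  ⇒  a = (12I)^(1/4) = (12×1.902×10^7)^(1/4) = 123 mm

a ≈ 123 mm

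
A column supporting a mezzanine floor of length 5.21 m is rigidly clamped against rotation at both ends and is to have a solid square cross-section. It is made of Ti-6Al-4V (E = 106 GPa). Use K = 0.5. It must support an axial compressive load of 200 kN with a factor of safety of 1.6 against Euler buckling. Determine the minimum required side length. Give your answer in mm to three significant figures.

a ≈ 70.6 mm

Required P_cr = n·P = 1.6 × 200 = 320.0 kN
L_e = K·L = 0.5 × 5.21 = 2.605 m
Required I = P_cr·L_e²/(π²E) = 3.200×10^5 × 2.605² / (π² × 1.06×10^11) = 2.076×10^-6 m⁴
I_req = 2.076×10^6 mm⁴
Solid square: I = a⁴/12  ⇒  a = (12I)^(1/4) = (12×2.076×10^6)^(1/4) = 70.6 mm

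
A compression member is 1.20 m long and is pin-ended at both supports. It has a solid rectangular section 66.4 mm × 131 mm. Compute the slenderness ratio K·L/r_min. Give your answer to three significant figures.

For a rectangle r_min = b/√12 = 66.4/√12 = 19.17 mm
L_e = K·L = 1 × 1.20 m = 1.200 m = 1200.0 mm
λ = L_e / r_min = 1200.0 / 19.17 = 62.6

λ ≈ 62.6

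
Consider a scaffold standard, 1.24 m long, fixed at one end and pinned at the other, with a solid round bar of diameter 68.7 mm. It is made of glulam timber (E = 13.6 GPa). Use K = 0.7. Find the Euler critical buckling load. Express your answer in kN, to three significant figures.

I = πd⁴/64 = π×68.7⁴/64 = 1.093×10^6 mm⁴
I = 1.093×10^6 mm⁴ = 1.093×10^-6 m⁴
Effective length L_e = K·L = 0.7 × 1.24 = 0.8680 m
P_cr = π²EI / L_e² = π² × 13.6×10⁹ × 1.093×10^-6 / 0.8680² = 1.948×10^5 N

P_cr ≈ 195 kN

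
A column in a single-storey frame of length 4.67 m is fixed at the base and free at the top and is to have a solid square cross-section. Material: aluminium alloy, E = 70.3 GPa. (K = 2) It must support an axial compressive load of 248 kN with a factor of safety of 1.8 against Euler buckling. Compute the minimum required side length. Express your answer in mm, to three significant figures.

a ≈ 161 mm

Required P_cr = n·P = 1.8 × 248 = 446.4 kN
L_e = K·L = 2 × 4.67 = 9.340 m
Required I = P_cr·L_e²/(π²E) = 4.464×10^5 × 9.340² / (π² × 7.03×10^10) = 5.613×10^-5 m⁴
I_req = 5.613×10^7 mm⁴
Solid square: I = a⁴/12  ⇒  a = (12I)^(1/4) = (12×5.613×10^7)^(1/4) = 161 mm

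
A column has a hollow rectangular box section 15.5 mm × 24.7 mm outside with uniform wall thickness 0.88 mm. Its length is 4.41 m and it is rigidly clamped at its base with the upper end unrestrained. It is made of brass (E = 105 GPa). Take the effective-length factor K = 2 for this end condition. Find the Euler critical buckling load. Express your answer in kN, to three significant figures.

Inner dimensions: h_i = 24.7 − 2×0.88 = 22.94 mm, b_i = 15.5 − 2×0.88 = 13.74 mm
Weak-axis I_min = (h_o·b_o³ − h_i·b_i³)/12 with b_o = 15.5, b_i = 13.74 mm (shorter outer/inner sides).
I_min = (24.7×15.5³ − 22.94×13.74³)/12 = 2.706×10^3 mm⁴
I = 2.706×10^3 mm⁴ = 2.706×10^-9 m⁴
Effective length L_e = K·L = 2 × 4.41 = 8.820 m
P_cr = π²EI / L_e² = π² × 105×10⁹ × 2.706×10^-9 / 8.820² = 36.05 N

P_cr ≈ 0.0361 kN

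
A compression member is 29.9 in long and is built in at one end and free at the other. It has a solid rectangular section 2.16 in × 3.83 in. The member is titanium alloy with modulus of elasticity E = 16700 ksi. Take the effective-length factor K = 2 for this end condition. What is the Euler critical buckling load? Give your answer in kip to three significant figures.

Buckling occurs about the weak axis: I_min = h·b³/12 with b = 2.16 in (the shorter side).
I_min = 3.83×2.16³/12 = 3.216 in⁴
Effective length L_e = K·L = 2 × 29.9 = 59.80 in
P_cr = π²EI / L_e² = π² × 16700×10³ × 3.216 / 59.80² = 1.482×10^5 lb

P_cr ≈ 148 kip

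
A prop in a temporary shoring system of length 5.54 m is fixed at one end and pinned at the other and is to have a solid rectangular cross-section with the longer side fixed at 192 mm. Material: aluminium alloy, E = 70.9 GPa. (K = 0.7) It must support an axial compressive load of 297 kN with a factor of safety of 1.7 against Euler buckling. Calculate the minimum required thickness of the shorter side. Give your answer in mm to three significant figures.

b ≈ 87.9 mm

Required P_cr = n·P = 1.7 × 297 = 504.9 kN
L_e = K·L = 0.7 × 5.54 = 3.878 m
Required I = P_cr·L_e²/(π²E) = 5.049×10^5 × 3.878² / (π² × 7.09×10^10) = 1.085×10^-5 m⁴
I_req = 1.085×10^7 mm⁴
Rectangle, weak axis: I_min = h·b³/12 with h = 192 mm fixed  ⇒  b = (12I/h)^(1/3) = 87.9 mm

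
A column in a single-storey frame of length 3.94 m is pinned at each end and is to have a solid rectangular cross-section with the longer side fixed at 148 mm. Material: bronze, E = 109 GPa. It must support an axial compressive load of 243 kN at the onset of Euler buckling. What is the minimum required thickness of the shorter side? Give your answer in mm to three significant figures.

L_e = K·L = 1 × 3.94 = 3.940 m
Required I = P_cr·L_e²/(π²E) = 2.430×10^5 × 3.940² / (π² × 1.09×10^11) = 3.506×10^-6 m⁴
I_req = 3.506×10^6 mm⁴
Rectangle, weak axis: I_min = h·b³/12 with h = 148 mm fixed  ⇒  b = (12I/h)^(1/3) = 65.8 mm

b ≈ 65.8 mm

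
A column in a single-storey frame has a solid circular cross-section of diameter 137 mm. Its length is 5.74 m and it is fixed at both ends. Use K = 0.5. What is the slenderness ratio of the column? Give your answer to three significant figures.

For a solid circle r = d/4 = 137/4 = 34.25 mm
L_e = K·L = 0.5 × 5.74 m = 2.870 m = 2870.0 mm
λ = L_e / r_min = 2870.0 / 34.25 = 83.8

λ ≈ 83.8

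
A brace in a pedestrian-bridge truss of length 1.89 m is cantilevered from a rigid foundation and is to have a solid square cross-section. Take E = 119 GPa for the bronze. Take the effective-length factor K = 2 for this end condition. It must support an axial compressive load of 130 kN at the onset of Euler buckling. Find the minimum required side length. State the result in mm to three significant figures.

L_e = K·L = 2 × 1.89 = 3.780 m
Required I = P_cr·L_e²/(π²E) = 1.300×10^5 × 3.780² / (π² × 1.19×10^11) = 1.582×10^-6 m⁴
I_req = 1.582×10^6 mm⁴
Solid square: I = a⁴/12  ⇒  a = (12I)^(1/4) = (12×1.582×10^6)^(1/4) = 66.0 mm

a ≈ 66.0 mm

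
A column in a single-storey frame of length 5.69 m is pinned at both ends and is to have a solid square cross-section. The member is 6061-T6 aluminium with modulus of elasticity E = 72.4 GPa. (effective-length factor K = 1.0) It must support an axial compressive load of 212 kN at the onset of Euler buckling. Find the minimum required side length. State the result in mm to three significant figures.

L_e = K·L = 1 × 5.69 = 5.690 m
Required I = P_cr·L_e²/(π²E) = 2.120×10^5 × 5.690² / (π² × 7.24×10^10) = 9.606×10^-6 m⁴
I_req = 9.606×10^6 mm⁴
Solid square: I = a⁴/12  ⇒  a = (12I)^(1/4) = (12×9.606×10^6)^(1/4) = 104 mm

a ≈ 104 mm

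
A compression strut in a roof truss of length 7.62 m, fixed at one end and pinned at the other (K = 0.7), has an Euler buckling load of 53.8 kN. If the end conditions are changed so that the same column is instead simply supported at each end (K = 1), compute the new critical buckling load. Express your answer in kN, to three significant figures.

P_cr ∝ 1/K², so P_cr,new = P_cr,old × (K_old/K_new)² = 53.8 × (0.7/1)²
= 53.8 × 0.4900 = 26.4 kN

P_cr ≈ 26.4 kN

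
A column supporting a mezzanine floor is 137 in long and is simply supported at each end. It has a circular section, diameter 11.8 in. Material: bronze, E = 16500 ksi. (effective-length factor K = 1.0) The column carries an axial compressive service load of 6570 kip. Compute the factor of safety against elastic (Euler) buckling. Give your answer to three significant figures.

I = πd⁴/64 = π×11.8⁴/64 = 951.7 in⁴
Effective length L_e = K·L = 1 × 137 = 137.0 in
P_cr = π²EI / L_e² = π² × 16500×10³ × 951.7 / 137.0² = 8.257×10^6 lb
Factor of safety n = P_cr / P = 8257.3 / 6570 = 1.26

n ≈ 1.26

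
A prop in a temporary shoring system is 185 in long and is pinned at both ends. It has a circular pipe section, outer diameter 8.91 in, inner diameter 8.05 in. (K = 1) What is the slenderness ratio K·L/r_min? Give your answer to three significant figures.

d_o = 8.91 in, d_i = 8.05 in
I = π(d_o⁴ − d_i⁴)/64 = π(8.91⁴ − 8.050⁴)/64 = 103.2 in⁴
A = 11.46 in²;  r_min = √(I/A) = √(103.2/11.46) = 3.002 in
L_e = K·L = 1 × 185 = 185.0 in
λ = L_e / r_min = 185.00 / 3.002 = 61.6

λ ≈ 61.6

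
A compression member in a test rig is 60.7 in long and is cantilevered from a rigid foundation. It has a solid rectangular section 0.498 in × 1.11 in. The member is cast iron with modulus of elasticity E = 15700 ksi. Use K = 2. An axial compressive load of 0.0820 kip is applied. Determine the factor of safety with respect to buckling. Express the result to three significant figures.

n ≈ 1.46

Buckling occurs about the weak axis: I_min = h·b³/12 with b = 0.498 in (the shorter side).
I_min = 1.11×0.498³/12 = 1.142×10^-2 in⁴
Effective length L_e = K·L = 2 × 60.7 = 121.4 in
P_cr = π²EI / L_e² = π² × 15700×10³ × 1.142×10^-2 / 121.4² = 120.1 lb
Factor of safety n = P_cr / P = 0.12011 / 0.0820 = 1.46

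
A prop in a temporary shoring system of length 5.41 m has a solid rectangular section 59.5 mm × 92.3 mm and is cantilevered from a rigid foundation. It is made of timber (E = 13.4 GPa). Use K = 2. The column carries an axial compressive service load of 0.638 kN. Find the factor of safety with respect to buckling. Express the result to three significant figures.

Buckling occurs about the weak axis: I_min = h·b³/12 with b = 59.5 mm (the shorter side).
I_min = 92.3×59.5³/12 = 1.620×10^6 mm⁴
I = 1.620×10^6 mm⁴ = 1.620×10^-6 m⁴
Effective length L_e = K·L = 2 × 5.41 = 10.82 m
P_cr = π²EI / L_e² = π² × 13.4×10⁹ × 1.620×10^-6 / 10.82² = 1.830×10^3 N
Factor of safety n = P_cr / P = 1.8303 / 0.638 = 2.87

n ≈ 2.87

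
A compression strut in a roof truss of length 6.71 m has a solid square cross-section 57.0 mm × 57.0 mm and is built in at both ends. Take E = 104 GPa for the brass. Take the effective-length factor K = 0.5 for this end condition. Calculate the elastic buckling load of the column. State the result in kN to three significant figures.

I = a⁴/12 = 57.0⁴/12 = 8.797×10^5 mm⁴
I = 8.797×10^5 mm⁴ = 8.797×10^-7 m⁴
Effective length L_e = K·L = 0.5 × 6.71 = 3.355 m
P_cr = π²EI / L_e² = π² × 104×10⁹ × 8.797×10^-7 / 3.355² = 8.022×10^4 N

P_cr ≈ 80.2 kN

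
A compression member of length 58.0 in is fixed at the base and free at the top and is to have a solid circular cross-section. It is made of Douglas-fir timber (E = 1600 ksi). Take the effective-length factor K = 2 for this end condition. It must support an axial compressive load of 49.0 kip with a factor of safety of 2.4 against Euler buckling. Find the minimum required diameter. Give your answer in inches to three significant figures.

Required P_cr = n·P = 2.4 × 49.0 = 117.6 kip
L_e = K·L = 2 × 58.0 = 116.0 in
Required I = P_cr·L_e²/(π²E) = 1.176×10^5 × 116.0² / (π² × 1.60×10^6) = 100.2 in⁴
Solid circle: I = πd⁴/64  ⇒  d = (64I/π)^(1/4) = (64×100.2/π)^(1/4) = 6.72 in

d ≈ 6.72 in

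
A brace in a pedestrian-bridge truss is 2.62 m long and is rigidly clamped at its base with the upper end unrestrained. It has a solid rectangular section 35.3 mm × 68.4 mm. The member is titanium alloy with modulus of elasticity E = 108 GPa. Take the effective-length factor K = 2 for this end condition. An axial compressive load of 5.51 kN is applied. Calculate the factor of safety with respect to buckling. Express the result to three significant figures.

n ≈ 1.77

Buckling occurs about the weak axis: I_min = h·b³/12 with b = 35.3 mm (the shorter side).
I_min = 68.4×35.3³/12 = 2.507×10^5 mm⁴
I = 2.507×10^5 mm⁴ = 2.507×10^-7 m⁴
Effective length L_e = K·L = 2 × 2.62 = 5.240 m
P_cr = π²EI / L_e² = π² × 108×10⁹ × 2.507×10^-7 / 5.240² = 9.733×10^3 N
Factor of safety n = P_cr / P = 9.7333 / 5.51 = 1.77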